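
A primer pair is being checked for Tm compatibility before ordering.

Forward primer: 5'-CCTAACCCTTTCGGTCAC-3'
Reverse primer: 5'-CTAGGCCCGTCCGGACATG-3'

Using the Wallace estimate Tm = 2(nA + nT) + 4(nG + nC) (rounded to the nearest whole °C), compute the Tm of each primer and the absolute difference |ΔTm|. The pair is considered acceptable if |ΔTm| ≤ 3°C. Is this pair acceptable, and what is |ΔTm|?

|ΔTm| = 8°C; the pair is not acceptable.

Forward: A=3 T=5 G=2 C=8 → Tm = 2·8 + 4·10 = 56°C.
Reverse: A=3 T=3 G=6 C=7 → Tm = 2·6 + 4·13 = 64°C.
|ΔTm| = |56 − 64| = 8°C, > 3°C.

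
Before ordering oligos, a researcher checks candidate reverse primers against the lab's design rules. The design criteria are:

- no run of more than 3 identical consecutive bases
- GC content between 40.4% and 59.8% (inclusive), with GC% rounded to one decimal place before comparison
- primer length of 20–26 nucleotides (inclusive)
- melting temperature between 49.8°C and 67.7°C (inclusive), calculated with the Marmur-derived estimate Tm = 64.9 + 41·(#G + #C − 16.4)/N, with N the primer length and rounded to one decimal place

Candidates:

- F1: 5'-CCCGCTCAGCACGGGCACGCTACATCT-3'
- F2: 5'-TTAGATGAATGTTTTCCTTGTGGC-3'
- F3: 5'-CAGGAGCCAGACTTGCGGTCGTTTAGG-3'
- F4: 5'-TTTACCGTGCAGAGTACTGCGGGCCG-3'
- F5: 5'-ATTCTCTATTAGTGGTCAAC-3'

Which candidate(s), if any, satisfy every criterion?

F1 (27 nt, A=5 T=4 G=6 C=12): longest run = 3 ✓; GC 18/27 = 66.7%, outside 40.4–59.8% ✗; length 27, outside 20–26 ✗; Tm = 64.9 + 41·(18 − 16.4)/27 = 67.3°C ✓ — fails.
F2 (24 nt, A=4 T=11 G=6 C=3): longest run = 4, exceeds 3 ✗; GC 9/24 = 37.5%, outside 40.4–59.8% ✗; length 24 ✓; Tm = 64.9 + 41·(9 − 16.4)/24 = 52.3°C ✓ — fails.
F3 (27 nt, A=5 T=6 G=10 C=6): longest run = 3 ✓; GC 16/27 = 59.3% ✓; length 27, outside 20–26 ✗; Tm = 64.9 + 41·(16 − 16.4)/27 = 64.3°C ✓ — fails.
F4 (26 nt, A=4 T=6 G=9 C=7): longest run = 3 ✓; GC 16/26 = 61.5%, outside 40.4–59.8% ✗; length 26 ✓; Tm = 64.9 + 41·(16 − 16.4)/26 = 64.3°C ✓ — fails.
F5 (20 nt, A=5 T=8 G=3 C=4): longest run = 2 ✓; GC 7/20 = 35.0%, outside 40.4–59.8% ✗; length 20 ✓; Tm = 64.9 + 41·(7 − 16.4)/20 = 45.6°C, outside 49.8–67.7°C ✗ — fails.

None of the candidates satisfy all criteria.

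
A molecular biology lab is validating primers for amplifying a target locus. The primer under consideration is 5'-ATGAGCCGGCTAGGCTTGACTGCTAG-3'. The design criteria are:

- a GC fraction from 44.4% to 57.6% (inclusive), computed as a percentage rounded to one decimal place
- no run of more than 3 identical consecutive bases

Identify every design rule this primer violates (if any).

Base counts: A=5, T=6, G=9, C=6 (length 26).
GC content: GC 15/26 = 57.7%, outside 44.4–57.6% ✗
homopolymer run: longest run = 2 ✓

Fails: GC content.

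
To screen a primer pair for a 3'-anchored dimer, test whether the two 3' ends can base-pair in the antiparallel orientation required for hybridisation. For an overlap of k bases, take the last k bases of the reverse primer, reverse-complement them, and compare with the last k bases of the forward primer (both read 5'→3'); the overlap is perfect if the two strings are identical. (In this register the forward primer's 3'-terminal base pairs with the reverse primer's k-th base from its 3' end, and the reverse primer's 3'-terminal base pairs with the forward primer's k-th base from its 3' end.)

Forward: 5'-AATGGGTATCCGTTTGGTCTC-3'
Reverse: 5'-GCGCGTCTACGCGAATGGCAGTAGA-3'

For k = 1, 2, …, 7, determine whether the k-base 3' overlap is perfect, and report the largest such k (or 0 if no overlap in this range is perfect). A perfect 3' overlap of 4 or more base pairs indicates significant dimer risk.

Longest perfect overlap: 2 complementary base pairs; below the dimer-risk threshold (threshold 4).

Last 7 bases (5'→3') — forward …TGGTCTC, reverse …CAGTAGA.
Reverse complement of the reverse primer's last 7 bases: TCTACTG; its first k bases are the reverse complement of the reverse primer's last k bases, so a perfect k-base overlap needs the forward primer's last k bases to equal them.
Comparing (forward last k vs required): k=1: C vs T ✗; k=2: TC vs TC ✓; k=3: CTC vs TCT ✗; k=4: TCTC vs TCTA ✗; k=5: GTCTC vs TCTAC ✗; k=6: GGTCTC vs TCTACT ✗; k=7: TGGTCTC vs TCTACTG ✗.
Only k = 2 is perfect, so the longest perfect 3' overlap is 2.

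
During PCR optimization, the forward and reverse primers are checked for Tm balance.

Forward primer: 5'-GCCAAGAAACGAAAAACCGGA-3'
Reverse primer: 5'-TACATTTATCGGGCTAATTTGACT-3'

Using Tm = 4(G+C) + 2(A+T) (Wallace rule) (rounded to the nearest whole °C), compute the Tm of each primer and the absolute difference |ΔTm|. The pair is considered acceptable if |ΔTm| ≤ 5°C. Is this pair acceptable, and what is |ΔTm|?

|ΔTm| = 2°C; the pair is acceptable.

Forward: A=11 T=0 G=5 C=5 → Tm = 2·11 + 4·10 = 62°C.
Reverse: A=6 T=10 G=4 C=4 → Tm = 2·16 + 4·8 = 64°C.
|ΔTm| = |62 − 64| = 2°C, ≤ 5°C.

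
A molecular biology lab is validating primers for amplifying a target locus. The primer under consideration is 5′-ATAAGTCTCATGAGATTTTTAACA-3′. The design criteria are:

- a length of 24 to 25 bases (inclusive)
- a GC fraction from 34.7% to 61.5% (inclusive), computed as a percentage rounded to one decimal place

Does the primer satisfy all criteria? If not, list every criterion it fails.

Base counts: A=9, T=9, G=3, C=3 (length 24).
length: length 24 ✓
GC content: GC 6/24 = 25.0%, outside 34.7–61.5% ✗

Fails: GC content.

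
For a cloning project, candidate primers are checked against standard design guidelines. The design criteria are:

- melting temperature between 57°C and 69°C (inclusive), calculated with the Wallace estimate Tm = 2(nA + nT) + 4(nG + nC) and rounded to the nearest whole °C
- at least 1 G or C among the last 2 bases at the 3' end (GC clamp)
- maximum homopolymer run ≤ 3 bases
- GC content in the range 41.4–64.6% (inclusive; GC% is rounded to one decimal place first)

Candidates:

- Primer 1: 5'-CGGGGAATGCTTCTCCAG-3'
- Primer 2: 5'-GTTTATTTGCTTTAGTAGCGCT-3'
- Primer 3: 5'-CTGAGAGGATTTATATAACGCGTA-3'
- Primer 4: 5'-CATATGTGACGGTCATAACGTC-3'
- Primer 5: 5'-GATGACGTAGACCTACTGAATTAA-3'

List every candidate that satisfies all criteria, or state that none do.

Primer 1 (18 nt, A=3 T=4 G=6 C=5): Tm = 2·7 + 4·11 = 58°C ✓; 3' end AG has 1 G/C ✓; longest run = 4, exceeds 3 ✗; GC 11/18 = 61.1% ✓ — fails.
Primer 2 (22 nt, A=3 T=11 G=5 C=3): Tm = 2·14 + 4·8 = 60°C ✓; 3' end CT has 1 G/C ✓; longest run = 3 ✓; GC 8/22 = 36.4%, outside 41.4–64.6% ✗ — fails.
Primer 3 (24 nt, A=8 T=7 G=6 C=3): Tm = 2·15 + 4·9 = 66°C ✓; 3' end TA has 0 G/C, need ≥1 ✗; longest run = 3 ✓; GC 9/24 = 37.5%, outside 41.4–64.6% ✗ — fails.
Primer 4 (22 nt, A=6 T=6 G=5 C=5): Tm = 2·12 + 4·10 = 64°C ✓; 3' end TC has 1 G/C ✓; longest run = 2 ✓; GC 10/22 = 45.5% ✓ — passes.
Primer 5 (24 nt, A=9 T=6 G=5 C=4): Tm = 2·15 + 4·9 = 66°C ✓; 3' end AA has 0 G/C, need ≥1 ✗; longest run = 2 ✓; GC 9/24 = 37.5%, outside 41.4–64.6% ✗ — fails.

Primer 4 only.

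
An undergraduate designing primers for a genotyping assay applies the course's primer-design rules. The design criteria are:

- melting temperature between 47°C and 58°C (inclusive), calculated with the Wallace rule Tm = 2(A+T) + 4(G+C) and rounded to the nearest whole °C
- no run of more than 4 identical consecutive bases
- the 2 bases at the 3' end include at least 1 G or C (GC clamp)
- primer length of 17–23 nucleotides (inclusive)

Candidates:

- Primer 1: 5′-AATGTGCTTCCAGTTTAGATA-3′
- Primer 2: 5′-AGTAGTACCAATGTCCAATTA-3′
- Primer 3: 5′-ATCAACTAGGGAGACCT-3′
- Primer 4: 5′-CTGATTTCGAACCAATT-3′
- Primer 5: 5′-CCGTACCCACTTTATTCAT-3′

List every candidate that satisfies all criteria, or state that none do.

Primer 1 (21 nt, A=6 T=8 G=4 C=3): Tm = 2·14 + 4·7 = 56°C ✓; longest run = 3 ✓; 3' end TA has 0 G/C, need ≥1 ✗; length 21 ✓ — fails.
Primer 2 (21 nt, A=8 T=6 G=3 C=4): Tm = 2·14 + 4·7 = 56°C ✓; longest run = 2 ✓; 3' end TA has 0 G/C, need ≥1 ✗; length 21 ✓ — fails.
Primer 3 (17 nt, A=6 T=3 G=4 C=4): Tm = 2·9 + 4·8 = 50°C ✓; longest run = 3 ✓; 3' end CT has 1 G/C ✓; length 17 ✓ — passes.
Primer 4 (17 nt, A=5 T=6 G=2 C=4): Tm = 2·11 + 4·6 = 46°C, outside 47–58°C ✗; longest run = 3 ✓; 3' end TT has 0 G/C, need ≥1 ✗; length 17 ✓ — fails.
Primer 5 (19 nt, A=4 T=7 G=1 C=7): Tm = 2·11 + 4·8 = 54°C ✓; longest run = 3 ✓; 3' end AT has 0 G/C, need ≥1 ✗; length 19 ✓ — fails.

Primer 3 only.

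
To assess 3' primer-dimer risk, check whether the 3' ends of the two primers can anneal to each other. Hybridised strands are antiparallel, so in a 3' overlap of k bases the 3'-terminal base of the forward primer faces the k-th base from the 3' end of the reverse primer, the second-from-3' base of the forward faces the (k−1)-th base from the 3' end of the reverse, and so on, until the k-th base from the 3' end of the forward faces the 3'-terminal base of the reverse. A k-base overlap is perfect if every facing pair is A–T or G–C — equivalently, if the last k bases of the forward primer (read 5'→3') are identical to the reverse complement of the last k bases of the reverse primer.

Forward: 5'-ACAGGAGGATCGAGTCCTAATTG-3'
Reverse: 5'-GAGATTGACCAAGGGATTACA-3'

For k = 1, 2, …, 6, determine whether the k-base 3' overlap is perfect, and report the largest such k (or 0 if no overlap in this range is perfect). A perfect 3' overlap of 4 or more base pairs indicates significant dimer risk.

Last 6 bases (5'→3') — forward …TAATTG, reverse …ATTACA.
Reverse complement of the reverse primer's last 6 bases: TGTAAT; its first k bases are the reverse complement of the reverse primer's last k bases, so a perfect k-base overlap needs the forward primer's last k bases to equal them.
Comparing (forward last k vs required): k=1: G vs T ✗; k=2: TG vs TG ✓; k=3: TTG vs TGT ✗; k=4: ATTG vs TGTA ✗; k=5: AATTG vs TGTAA ✗; k=6: TAATTG vs TGTAAT ✗.
Only k = 2 is perfect, so the longest perfect 3' overlap is 2.

Longest perfect overlap: 2 complementary base pairs; below the dimer-risk threshold (threshold 4).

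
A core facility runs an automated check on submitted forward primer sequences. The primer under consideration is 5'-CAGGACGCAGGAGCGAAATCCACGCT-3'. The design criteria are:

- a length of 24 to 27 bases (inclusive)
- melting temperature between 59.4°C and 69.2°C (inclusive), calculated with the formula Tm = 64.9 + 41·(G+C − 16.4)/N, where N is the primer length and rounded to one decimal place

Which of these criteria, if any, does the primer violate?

Base counts: A=8, T=2, G=8, C=8 (length 26).
length: length 26 ✓
Tm: Tm = 64.9 + 41·(16 − 16.4)/26 = 64.3°C ✓

Meets all criteria.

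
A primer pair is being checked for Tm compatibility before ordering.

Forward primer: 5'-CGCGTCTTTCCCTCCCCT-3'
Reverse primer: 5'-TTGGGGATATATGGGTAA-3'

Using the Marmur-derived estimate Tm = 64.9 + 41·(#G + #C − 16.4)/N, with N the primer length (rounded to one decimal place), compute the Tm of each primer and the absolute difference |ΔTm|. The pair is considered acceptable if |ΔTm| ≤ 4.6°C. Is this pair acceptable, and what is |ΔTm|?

|ΔTm| = 11.4°C; the pair is not acceptable.

Forward: G+C = 12, N = 18 → Tm = 64.9 + 41·(12 − 16.4)/18 = 54.9°C.
Reverse: G+C = 7, N = 18 → Tm = 64.9 + 41·(7 − 16.4)/18 = 43.5°C.
|ΔTm| = |54.9 − 43.5| = 11.4°C, > 4.6°C.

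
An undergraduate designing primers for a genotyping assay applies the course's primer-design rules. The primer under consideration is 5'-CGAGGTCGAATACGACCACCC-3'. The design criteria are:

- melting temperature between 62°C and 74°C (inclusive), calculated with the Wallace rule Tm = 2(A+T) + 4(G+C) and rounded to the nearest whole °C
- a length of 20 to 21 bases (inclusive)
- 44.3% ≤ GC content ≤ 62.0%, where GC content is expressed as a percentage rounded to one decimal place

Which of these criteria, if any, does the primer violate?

Meets all criteria.

Base counts: A=6, T=2, G=5, C=8 (length 21).
Tm: Tm = 2·8 + 4·13 = 68°C ✓
length: length 21 ✓
GC content: GC 13/21 = 61.9% ✓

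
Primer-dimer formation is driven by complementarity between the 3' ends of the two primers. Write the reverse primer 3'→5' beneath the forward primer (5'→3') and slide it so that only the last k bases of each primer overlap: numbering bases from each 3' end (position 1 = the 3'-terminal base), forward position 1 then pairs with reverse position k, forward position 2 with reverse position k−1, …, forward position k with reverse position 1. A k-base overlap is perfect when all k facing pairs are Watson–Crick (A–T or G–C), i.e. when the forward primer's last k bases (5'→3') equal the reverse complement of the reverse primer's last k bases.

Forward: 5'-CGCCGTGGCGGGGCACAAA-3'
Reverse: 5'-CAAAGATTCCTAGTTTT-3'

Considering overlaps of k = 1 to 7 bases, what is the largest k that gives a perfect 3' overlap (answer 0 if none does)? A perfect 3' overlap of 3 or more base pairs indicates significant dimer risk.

Longest perfect overlap: 3 complementary base pairs; significant dimer risk (threshold 3).

Last 7 bases (5'→3') — forward …GCACAAA, reverse …TAGTTTT.
Reverse complement of the reverse primer's last 7 bases: AAAACTA; its first k bases are the reverse complement of the reverse primer's last k bases, so a perfect k-base overlap needs the forward primer's last k bases to equal them.
Comparing (forward last k vs required): k=1: A vs A ✓; k=2: AA vs AA ✓; k=3: AAA vs AAA ✓; k=4: CAAA vs AAAA ✗; k=5: ACAAA vs AAAAC ✗; k=6: CACAAA vs AAAACT ✗; k=7: GCACAAA vs AAAACTA ✗.
Perfect overlaps at k = 1, 2, 3; the largest is 3.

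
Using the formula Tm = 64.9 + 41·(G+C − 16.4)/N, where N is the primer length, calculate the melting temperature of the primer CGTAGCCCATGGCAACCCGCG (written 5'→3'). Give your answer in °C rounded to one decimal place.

Base counts: A=4, T=2, G=6, C=9; G+C = 15, N = 21.
Tm = 64.9 + 41·(15 − 16.4)/21 = 64.9 + -57.40/21 = 62.2°C.

62.2°C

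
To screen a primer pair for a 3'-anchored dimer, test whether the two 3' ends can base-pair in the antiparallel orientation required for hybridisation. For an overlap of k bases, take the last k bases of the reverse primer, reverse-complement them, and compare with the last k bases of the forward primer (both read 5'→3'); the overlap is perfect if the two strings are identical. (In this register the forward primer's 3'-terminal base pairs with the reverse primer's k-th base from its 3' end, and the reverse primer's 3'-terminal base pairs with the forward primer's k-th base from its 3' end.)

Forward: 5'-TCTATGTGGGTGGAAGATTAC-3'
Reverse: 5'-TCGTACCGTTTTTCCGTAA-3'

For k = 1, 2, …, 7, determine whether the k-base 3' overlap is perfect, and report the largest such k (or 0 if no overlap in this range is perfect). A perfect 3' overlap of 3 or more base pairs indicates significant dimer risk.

Last 7 bases (5'→3') — forward …AGATTAC, reverse …TCCGTAA.
Reverse complement of the reverse primer's last 7 bases: TTACGGA; its first k bases are the reverse complement of the reverse primer's last k bases, so a perfect k-base overlap needs the forward primer's last k bases to equal them.
Comparing (forward last k vs required): k=1: C vs T ✗; k=2: AC vs TT ✗; k=3: TAC vs TTA ✗; k=4: TTAC vs TTAC ✓; k=5: ATTAC vs TTACG ✗; k=6: GATTAC vs TTACGG ✗; k=7: AGATTAC vs TTACGGA ✗.
Only k = 4 is perfect, so the longest perfect 3' overlap is 4.

Longest perfect overlap: 4 complementary base pairs; significant dimer risk (threshold 3).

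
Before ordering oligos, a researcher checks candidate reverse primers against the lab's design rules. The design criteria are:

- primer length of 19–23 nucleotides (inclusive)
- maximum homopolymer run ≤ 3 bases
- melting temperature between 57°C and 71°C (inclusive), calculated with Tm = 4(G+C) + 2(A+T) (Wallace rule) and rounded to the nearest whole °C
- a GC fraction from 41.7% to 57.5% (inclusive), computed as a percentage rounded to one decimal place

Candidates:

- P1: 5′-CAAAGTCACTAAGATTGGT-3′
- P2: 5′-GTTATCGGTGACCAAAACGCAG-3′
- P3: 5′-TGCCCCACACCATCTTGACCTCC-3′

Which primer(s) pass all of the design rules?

None of the candidates satisfy all criteria.

P1 (19 nt, A=7 T=5 G=4 C=3): length 19 ✓; longest run = 3 ✓; Tm = 2·12 + 4·7 = 52°C, outside 57–71°C ✗; GC 7/19 = 36.8%, outside 41.7–57.5% ✗ — fails.
P2 (22 nt, A=7 T=4 G=6 C=5): length 22 ✓; longest run = 4, exceeds 3 ✗; Tm = 2·11 + 4·11 = 66°C ✓; GC 11/22 = 50.0% ✓ — fails.
P3 (23 nt, A=4 T=5 G=2 C=12): length 23 ✓; longest run = 4, exceeds 3 ✗; Tm = 2·9 + 4·14 = 74°C, outside 57–71°C ✗; GC 14/23 = 60.9%, outside 41.7–57.5% ✗ — fails.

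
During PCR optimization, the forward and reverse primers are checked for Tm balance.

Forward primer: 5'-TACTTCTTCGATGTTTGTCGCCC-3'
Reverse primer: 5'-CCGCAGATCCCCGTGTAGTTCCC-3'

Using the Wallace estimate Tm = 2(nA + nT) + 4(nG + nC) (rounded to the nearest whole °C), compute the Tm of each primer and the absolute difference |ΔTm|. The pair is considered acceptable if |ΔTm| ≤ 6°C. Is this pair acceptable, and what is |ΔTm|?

|ΔTm| = 8°C; the pair is not acceptable.

Forward: A=2 T=10 G=4 C=7 → Tm = 2·12 + 4·11 = 68°C.
Reverse: A=3 T=5 G=5 C=10 → Tm = 2·8 + 4·15 = 76°C.
|ΔTm| = |68 − 76| = 8°C, > 6°C.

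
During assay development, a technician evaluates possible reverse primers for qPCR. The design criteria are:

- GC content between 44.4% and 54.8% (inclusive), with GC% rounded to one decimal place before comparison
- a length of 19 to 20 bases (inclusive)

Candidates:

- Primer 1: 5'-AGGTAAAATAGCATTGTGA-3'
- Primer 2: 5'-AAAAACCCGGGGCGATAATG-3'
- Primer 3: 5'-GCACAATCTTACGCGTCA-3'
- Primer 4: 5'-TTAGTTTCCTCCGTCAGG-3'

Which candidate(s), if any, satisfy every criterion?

Primer 2 only.

Primer 1 (19 nt, A=8 T=5 G=5 C=1): GC 6/19 = 31.6%, outside 44.4–54.8% ✗; length 19 ✓ — fails.
Primer 2 (20 nt, A=8 T=2 G=6 C=4): GC 10/20 = 50.0% ✓; length 20 ✓ — passes.
Primer 3 (18 nt, A=5 T=4 G=3 C=6): GC 9/18 = 50.0% ✓; length 18, outside 19–20 ✗ — fails.
Primer 4 (18 nt, A=2 T=7 G=4 C=5): GC 9/18 = 50.0% ✓; length 18, outside 19–20 ✗ — fails.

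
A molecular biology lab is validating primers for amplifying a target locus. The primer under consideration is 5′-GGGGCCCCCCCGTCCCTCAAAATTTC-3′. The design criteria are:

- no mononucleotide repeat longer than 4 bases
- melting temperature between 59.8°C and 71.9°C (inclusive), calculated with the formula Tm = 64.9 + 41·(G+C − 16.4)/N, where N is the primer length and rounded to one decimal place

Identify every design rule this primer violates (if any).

Fails: homopolymer run.

Base counts: A=4, T=5, G=5, C=12 (length 26).
homopolymer run: longest run = 7, exceeds 4 ✗
Tm: Tm = 64.9 + 41·(17 − 16.4)/26 = 65.8°C ✓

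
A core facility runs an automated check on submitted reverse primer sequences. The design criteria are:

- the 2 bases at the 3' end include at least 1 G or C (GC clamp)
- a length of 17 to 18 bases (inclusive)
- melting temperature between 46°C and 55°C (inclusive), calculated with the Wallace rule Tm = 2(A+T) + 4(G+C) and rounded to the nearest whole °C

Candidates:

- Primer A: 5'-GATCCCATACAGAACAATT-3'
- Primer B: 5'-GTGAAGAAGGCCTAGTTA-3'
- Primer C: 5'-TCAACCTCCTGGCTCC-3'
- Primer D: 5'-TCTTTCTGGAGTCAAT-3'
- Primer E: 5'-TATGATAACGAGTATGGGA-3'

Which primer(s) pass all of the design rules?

None of the candidates satisfy all criteria.

Primer A (19 nt, A=8 T=4 G=2 C=5): 3' end TT has 0 G/C, need ≥1 ✗; length 19, outside 17–18 ✗; Tm = 2·12 + 4·7 = 52°C ✓ — fails.
Primer B (18 nt, A=6 T=4 G=6 C=2): 3' end TA has 0 G/C, need ≥1 ✗; length 18 ✓; Tm = 2·10 + 4·8 = 52°C ✓ — fails.
Primer C (16 nt, A=2 T=4 G=2 C=8): 3' end CC has 2 G/C ✓; length 16, outside 17–18 ✗; Tm = 2·6 + 4·10 = 52°C ✓ — fails.
Primer D (16 nt, A=3 T=7 G=3 C=3): 3' end AT has 0 G/C, need ≥1 ✗; length 16, outside 17–18 ✗; Tm = 2·10 + 4·6 = 44°C, outside 46–55°C ✗ — fails.
Primer E (19 nt, A=7 T=5 G=6 C=1): 3' end GA has 1 G/C ✓; length 19, outside 17–18 ✗; Tm = 2·12 + 4·7 = 52°C ✓ — fails.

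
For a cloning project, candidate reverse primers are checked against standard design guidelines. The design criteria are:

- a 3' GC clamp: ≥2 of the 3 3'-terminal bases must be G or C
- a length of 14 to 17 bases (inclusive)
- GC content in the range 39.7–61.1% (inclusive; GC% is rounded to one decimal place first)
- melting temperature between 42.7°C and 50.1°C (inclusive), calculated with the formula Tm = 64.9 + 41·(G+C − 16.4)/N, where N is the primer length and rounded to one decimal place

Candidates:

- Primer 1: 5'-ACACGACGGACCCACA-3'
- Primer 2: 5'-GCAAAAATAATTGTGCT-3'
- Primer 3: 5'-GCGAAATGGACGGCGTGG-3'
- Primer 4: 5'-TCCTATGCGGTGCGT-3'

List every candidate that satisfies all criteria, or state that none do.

Primer 4 only.

Primer 1 (16 nt, A=6 T=0 G=3 C=7): 3' end ACA has 1 G/C, need ≥2 ✗; length 16 ✓; GC 10/16 = 62.5%, outside 39.7–61.1% ✗; Tm = 64.9 + 41·(10 − 16.4)/16 = 48.5°C ✓ — fails.
Primer 2 (17 nt, A=7 T=5 G=3 C=2): 3' end GCT has 2 G/C ✓; length 17 ✓; GC 5/17 = 29.4%, outside 39.7–61.1% ✗; Tm = 64.9 + 41·(5 − 16.4)/17 = 37.4°C, outside 42.7–50.1°C ✗ — fails.
Primer 3 (18 nt, A=4 T=2 G=9 C=3): 3' end TGG has 2 G/C ✓; length 18, outside 14–17 ✗; GC 12/18 = 66.7%, outside 39.7–61.1% ✗; Tm = 64.9 + 41·(12 − 16.4)/18 = 54.9°C, outside 42.7–50.1°C ✗ — fails.
Primer 4 (15 nt, A=1 T=5 G=5 C=4): 3' end CGT has 2 G/C ✓; length 15 ✓; GC 9/15 = 60.0% ✓; Tm = 64.9 + 41·(9 − 16.4)/15 = 44.7°C ✓ — passes.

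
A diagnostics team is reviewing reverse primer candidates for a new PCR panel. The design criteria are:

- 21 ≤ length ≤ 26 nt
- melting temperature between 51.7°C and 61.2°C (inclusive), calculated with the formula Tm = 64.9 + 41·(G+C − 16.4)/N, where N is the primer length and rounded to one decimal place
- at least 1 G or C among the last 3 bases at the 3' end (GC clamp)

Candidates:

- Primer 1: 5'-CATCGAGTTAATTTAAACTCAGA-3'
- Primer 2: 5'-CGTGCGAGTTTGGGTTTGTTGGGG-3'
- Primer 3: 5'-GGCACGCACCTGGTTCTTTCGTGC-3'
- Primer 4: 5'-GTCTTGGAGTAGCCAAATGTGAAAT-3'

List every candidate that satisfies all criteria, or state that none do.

Primer 2 only.

Primer 1 (23 nt, A=9 T=7 G=3 C=4): length 23 ✓; Tm = 64.9 + 41·(7 − 16.4)/23 = 48.1°C, outside 51.7–61.2°C ✗; 3' end AGA has 1 G/C ✓ — fails.
Primer 2 (24 nt, A=1 T=9 G=12 C=2): length 24 ✓; Tm = 64.9 + 41·(14 − 16.4)/24 = 60.8°C ✓; 3' end GGG has 3 G/C ✓ — passes.
Primer 3 (24 nt, A=2 T=7 G=7 C=8): length 24 ✓; Tm = 64.9 + 41·(15 − 16.4)/24 = 62.5°C, outside 51.7–61.2°C ✗; 3' end TGC has 2 G/C ✓ — fails.
Primer 4 (25 nt, A=8 T=7 G=7 C=3): length 25 ✓; Tm = 64.9 + 41·(10 − 16.4)/25 = 54.4°C ✓; 3' end AAT has 0 G/C, need ≥1 ✗ — fails.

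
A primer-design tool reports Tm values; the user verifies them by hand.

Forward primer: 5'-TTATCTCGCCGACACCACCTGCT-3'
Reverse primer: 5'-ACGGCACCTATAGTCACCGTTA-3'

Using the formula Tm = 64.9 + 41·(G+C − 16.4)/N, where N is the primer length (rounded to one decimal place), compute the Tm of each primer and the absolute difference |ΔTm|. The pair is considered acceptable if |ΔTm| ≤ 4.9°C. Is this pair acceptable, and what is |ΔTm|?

|ΔTm| = 4.0°C; the pair is acceptable.

Forward: G+C = 13, N = 23 → Tm = 64.9 + 41·(13 − 16.4)/23 = 58.8°C.
Reverse: G+C = 11, N = 22 → Tm = 64.9 + 41·(11 − 16.4)/22 = 54.8°C.
|ΔTm| = |58.8 − 54.8| = 4.0°C, ≤ 4.9°C.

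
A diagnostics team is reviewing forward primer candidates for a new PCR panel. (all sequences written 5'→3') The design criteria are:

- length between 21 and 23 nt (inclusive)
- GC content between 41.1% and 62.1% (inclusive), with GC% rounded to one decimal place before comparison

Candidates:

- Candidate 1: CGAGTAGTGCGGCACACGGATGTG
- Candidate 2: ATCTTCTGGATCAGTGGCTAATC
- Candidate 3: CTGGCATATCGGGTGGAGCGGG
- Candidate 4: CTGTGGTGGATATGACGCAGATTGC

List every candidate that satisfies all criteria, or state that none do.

Candidate 2 only.

Candidate 1 (24 nt, A=5 T=4 G=10 C=5): length 24, outside 21–23 ✗; GC 15/24 = 62.5%, outside 41.1–62.1% ✗ — fails.
Candidate 2 (23 nt, A=5 T=8 G=5 C=5): length 23 ✓; GC 10/23 = 43.5% ✓ — passes.
Candidate 3 (22 nt, A=3 T=4 G=11 C=4): length 22 ✓; GC 15/22 = 68.2%, outside 41.1–62.1% ✗ — fails.
Candidate 4 (25 nt, A=5 T=7 G=9 C=4): length 25, outside 21–23 ✗; GC 13/25 = 52.0% ✓ — fails.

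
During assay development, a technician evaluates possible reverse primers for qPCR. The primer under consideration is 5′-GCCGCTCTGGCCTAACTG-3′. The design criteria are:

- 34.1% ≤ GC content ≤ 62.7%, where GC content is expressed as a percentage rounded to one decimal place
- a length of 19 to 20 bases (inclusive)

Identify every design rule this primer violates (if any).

Base counts: A=2, T=4, G=5, C=7 (length 18).
GC content: GC 12/18 = 66.7%, outside 34.1–62.7% ✗
length: length 18, outside 19–20 ✗

Fails: GC content, length.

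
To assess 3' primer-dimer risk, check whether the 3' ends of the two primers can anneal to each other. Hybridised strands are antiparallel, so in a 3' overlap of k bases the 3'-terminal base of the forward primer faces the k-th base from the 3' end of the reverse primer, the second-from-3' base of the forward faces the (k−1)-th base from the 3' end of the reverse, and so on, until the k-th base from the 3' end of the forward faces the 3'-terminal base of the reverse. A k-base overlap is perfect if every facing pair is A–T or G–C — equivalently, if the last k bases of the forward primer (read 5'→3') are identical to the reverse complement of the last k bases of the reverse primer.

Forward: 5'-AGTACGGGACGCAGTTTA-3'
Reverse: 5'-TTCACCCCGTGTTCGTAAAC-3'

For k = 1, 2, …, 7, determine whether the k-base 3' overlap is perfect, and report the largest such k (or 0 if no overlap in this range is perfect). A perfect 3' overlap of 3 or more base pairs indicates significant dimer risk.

Longest perfect overlap: 5 complementary base pairs; significant dimer risk (threshold 3).

Last 7 bases (5'→3') — forward …CAGTTTA, reverse …CGTAAAC.
Reverse complement of the reverse primer's last 7 bases: GTTTACG; its first k bases are the reverse complement of the reverse primer's last k bases, so a perfect k-base overlap needs the forward primer's last k bases to equal them.
Comparing (forward last k vs required): k=1: A vs G ✗; k=2: TA vs GT ✗; k=3: TTA vs GTT ✗; k=4: TTTA vs GTTT ✗; k=5: GTTTA vs GTTTA ✓; k=6: AGTTTA vs GTTTAC ✗; k=7: CAGTTTA vs GTTTACG ✗.
Only k = 5 is perfect, so the longest perfect 3' overlap is 5.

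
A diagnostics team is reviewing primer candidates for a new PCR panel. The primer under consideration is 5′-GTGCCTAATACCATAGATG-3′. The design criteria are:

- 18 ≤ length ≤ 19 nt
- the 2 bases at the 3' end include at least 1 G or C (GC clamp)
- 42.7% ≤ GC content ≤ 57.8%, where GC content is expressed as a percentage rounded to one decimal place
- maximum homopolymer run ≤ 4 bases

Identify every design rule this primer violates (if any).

Base counts: A=6, T=5, G=4, C=4 (length 19).
length: length 19 ✓
GC clamp: 3' end TG has 1 G/C ✓
GC content: GC 8/19 = 42.1%, outside 42.7–57.8% ✗
homopolymer run: longest run = 2 ✓

Fails: GC content.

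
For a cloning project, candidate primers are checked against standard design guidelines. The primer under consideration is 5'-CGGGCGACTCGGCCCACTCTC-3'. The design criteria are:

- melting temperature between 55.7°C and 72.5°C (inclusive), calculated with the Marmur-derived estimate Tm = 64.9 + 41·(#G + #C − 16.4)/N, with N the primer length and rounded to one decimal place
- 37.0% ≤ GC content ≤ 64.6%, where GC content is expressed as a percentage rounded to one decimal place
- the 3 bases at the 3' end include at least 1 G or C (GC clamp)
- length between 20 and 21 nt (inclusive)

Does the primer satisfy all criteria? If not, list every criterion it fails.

Base counts: A=2, T=3, G=6, C=10 (length 21).
Tm: Tm = 64.9 + 41·(16 − 16.4)/21 = 64.1°C ✓
GC content: GC 16/21 = 76.2%, outside 37.0–64.6% ✗
GC clamp: 3' end CTC has 2 G/C ✓
length: length 21 ✓

Fails: GC content.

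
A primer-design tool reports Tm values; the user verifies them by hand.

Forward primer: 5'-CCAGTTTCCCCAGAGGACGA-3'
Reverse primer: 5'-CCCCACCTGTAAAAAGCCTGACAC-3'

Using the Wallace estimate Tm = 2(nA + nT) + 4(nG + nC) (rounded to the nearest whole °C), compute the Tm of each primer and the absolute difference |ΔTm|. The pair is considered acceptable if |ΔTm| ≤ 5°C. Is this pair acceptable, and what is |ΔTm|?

Forward: A=5 T=3 G=5 C=7 → Tm = 2·8 + 4·12 = 64°C.
Reverse: A=8 T=3 G=3 C=10 → Tm = 2·11 + 4·13 = 74°C.
|ΔTm| = |64 − 74| = 10°C, > 5°C.

|ΔTm| = 10°C; the pair is not acceptable.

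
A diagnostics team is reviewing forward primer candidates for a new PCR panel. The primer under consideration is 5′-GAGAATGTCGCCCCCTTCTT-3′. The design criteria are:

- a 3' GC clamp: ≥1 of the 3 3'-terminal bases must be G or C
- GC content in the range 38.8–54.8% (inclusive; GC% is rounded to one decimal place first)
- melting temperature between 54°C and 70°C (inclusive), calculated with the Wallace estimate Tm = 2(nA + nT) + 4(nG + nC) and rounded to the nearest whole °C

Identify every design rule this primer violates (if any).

Fails: GC content.

Base counts: A=3, T=6, G=4, C=7 (length 20).
GC clamp: 3' end CTT has 1 G/C ✓
GC content: GC 11/20 = 55.0%, outside 38.8–54.8% ✗
Tm: Tm = 2·9 + 4·11 = 62°C ✓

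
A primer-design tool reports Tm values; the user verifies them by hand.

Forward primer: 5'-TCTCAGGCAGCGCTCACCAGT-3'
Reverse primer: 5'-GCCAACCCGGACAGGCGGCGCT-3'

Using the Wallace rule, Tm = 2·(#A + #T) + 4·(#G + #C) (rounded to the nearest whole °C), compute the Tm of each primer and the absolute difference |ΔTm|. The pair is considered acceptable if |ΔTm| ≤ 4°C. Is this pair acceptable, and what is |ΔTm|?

Forward: A=4 T=4 G=5 C=8 → Tm = 2·8 + 4·13 = 68°C.
Reverse: A=4 T=1 G=8 C=9 → Tm = 2·5 + 4·17 = 78°C.
|ΔTm| = |68 − 78| = 10°C, > 4°C.

|ΔTm| = 10°C; the pair is not acceptable.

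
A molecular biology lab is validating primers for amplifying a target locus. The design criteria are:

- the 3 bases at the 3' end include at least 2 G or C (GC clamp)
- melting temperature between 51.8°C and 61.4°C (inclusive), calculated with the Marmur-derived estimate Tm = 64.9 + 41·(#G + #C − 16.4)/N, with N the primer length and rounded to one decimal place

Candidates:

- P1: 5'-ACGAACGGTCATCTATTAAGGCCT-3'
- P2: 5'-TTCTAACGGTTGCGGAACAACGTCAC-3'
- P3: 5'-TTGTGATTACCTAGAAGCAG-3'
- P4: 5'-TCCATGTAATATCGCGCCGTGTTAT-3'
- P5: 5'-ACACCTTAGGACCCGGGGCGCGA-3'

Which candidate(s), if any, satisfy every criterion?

P1 (24 nt, A=7 T=6 G=5 C=6): 3' end CCT has 2 G/C ✓; Tm = 64.9 + 41·(11 − 16.4)/24 = 55.7°C ✓ — passes.
P2 (26 nt, A=7 T=6 G=6 C=7): 3' end CAC has 2 G/C ✓; Tm = 64.9 + 41·(13 − 16.4)/26 = 59.5°C ✓ — passes.
P3 (20 nt, A=6 T=6 G=5 C=3): 3' end CAG has 2 G/C ✓; Tm = 64.9 + 41·(8 − 16.4)/20 = 47.7°C, outside 51.8–61.4°C ✗ — fails.
P4 (25 nt, A=5 T=9 G=5 C=6): 3' end TAT has 0 G/C, need ≥2 ✗; Tm = 64.9 + 41·(11 − 16.4)/25 = 56.0°C ✓ — fails.
P5 (23 nt, A=5 T=2 G=8 C=8): 3' end CGA has 2 G/C ✓; Tm = 64.9 + 41·(16 − 16.4)/23 = 64.2°C, outside 51.8–61.4°C ✗ — fails.

P1 and P2.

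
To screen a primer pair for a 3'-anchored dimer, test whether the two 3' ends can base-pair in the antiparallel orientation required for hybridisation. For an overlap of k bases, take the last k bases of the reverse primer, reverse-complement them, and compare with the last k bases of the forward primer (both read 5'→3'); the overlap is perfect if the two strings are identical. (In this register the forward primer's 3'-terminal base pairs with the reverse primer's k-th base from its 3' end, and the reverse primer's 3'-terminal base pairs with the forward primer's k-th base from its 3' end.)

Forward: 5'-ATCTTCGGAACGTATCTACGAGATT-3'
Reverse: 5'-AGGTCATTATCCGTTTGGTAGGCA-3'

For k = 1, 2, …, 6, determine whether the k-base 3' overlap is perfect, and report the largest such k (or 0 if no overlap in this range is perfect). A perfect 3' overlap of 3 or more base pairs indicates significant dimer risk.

Last 6 bases (5'→3') — forward …GAGATT, reverse …TAGGCA.
Reverse complement of the reverse primer's last 6 bases: TGCCTA; its first k bases are the reverse complement of the reverse primer's last k bases, so a perfect k-base overlap needs the forward primer's last k bases to equal them.
Comparing (forward last k vs required): k=1: T vs T ✓; k=2: TT vs TG ✗; k=3: ATT vs TGC ✗; k=4: GATT vs TGCC ✗; k=5: AGATT vs TGCCT ✗; k=6: GAGATT vs TGCCTA ✗.
Only k = 1 is perfect, so the longest perfect 3' overlap is 1.

Longest perfect overlap: 1 complementary base pair; below the dimer-risk threshold (threshold 3).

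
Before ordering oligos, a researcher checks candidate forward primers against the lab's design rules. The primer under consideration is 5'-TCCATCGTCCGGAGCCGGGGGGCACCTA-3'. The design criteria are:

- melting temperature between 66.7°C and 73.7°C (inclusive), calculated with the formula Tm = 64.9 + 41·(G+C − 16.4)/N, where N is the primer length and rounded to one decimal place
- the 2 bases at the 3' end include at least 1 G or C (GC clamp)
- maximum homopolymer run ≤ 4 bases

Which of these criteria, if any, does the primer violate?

Base counts: A=4, T=4, G=10, C=10 (length 28).
Tm: Tm = 64.9 + 41·(20 − 16.4)/28 = 70.2°C ✓
GC clamp: 3' end TA has 0 G/C, need ≥1 ✗
homopolymer run: longest run = 6, exceeds 4 ✗

Fails: GC clamp, homopolymer run.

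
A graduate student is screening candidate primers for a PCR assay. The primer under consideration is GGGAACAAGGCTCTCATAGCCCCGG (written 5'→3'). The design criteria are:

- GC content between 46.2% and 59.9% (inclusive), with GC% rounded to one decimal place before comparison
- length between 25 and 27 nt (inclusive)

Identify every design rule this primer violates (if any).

Fails: GC content.

Base counts: A=6, T=3, G=8, C=8 (length 25).
GC content: GC 16/25 = 64.0%, outside 46.2–59.9% ✗
length: length 25 ✓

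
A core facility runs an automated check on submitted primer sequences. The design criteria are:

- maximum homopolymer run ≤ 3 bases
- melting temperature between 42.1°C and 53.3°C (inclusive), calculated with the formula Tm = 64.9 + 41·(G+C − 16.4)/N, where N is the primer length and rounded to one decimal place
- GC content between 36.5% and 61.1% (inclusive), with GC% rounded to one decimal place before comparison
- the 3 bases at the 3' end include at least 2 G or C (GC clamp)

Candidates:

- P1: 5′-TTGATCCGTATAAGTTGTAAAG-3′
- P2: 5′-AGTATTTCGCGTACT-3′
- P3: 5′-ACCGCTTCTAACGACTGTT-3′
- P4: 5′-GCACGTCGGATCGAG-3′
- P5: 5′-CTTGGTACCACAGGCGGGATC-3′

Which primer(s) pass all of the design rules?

P1 (22 nt, A=7 T=8 G=5 C=2): longest run = 3 ✓; Tm = 64.9 + 41·(7 − 16.4)/22 = 47.4°C ✓; GC 7/22 = 31.8%, outside 36.5–61.1% ✗; 3' end AAG has 1 G/C, need ≥2 ✗ — fails.
P2 (15 nt, A=3 T=6 G=3 C=3): longest run = 3 ✓; Tm = 64.9 + 41·(6 − 16.4)/15 = 36.5°C, outside 42.1–53.3°C ✗; GC 6/15 = 40.0% ✓; 3' end ACT has 1 G/C, need ≥2 ✗ — fails.
P3 (19 nt, A=4 T=6 G=3 C=6): longest run = 2 ✓; Tm = 64.9 + 41·(9 − 16.4)/19 = 48.9°C ✓; GC 9/19 = 47.4% ✓; 3' end GTT has 1 G/C, need ≥2 ✗ — fails.
P4 (15 nt, A=3 T=2 G=6 C=4): longest run = 2 ✓; Tm = 64.9 + 41·(10 − 16.4)/15 = 47.4°C ✓; GC 10/15 = 66.7%, outside 36.5–61.1% ✗; 3' end GAG has 2 G/C ✓ — fails.
P5 (21 nt, A=4 T=4 G=7 C=6): longest run = 3 ✓; Tm = 64.9 + 41·(13 − 16.4)/21 = 58.3°C, outside 42.1–53.3°C ✗; GC 13/21 = 61.9%, outside 36.5–61.1% ✗; 3' end ATC has 1 G/C, need ≥2 ✗ — fails.

None of the candidates satisfy all criteria.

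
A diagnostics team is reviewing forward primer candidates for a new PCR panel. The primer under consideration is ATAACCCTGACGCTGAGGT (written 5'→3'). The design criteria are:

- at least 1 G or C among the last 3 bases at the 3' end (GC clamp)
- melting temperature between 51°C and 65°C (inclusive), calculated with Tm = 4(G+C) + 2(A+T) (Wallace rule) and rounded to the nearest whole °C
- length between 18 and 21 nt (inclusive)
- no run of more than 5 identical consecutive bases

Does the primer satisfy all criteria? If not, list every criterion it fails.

Base counts: A=5, T=4, G=5, C=5 (length 19).
GC clamp: 3' end GGT has 2 G/C ✓
Tm: Tm = 2·9 + 4·10 = 58°C ✓
length: length 19 ✓
homopolymer run: longest run = 3 ✓

Meets all criteria.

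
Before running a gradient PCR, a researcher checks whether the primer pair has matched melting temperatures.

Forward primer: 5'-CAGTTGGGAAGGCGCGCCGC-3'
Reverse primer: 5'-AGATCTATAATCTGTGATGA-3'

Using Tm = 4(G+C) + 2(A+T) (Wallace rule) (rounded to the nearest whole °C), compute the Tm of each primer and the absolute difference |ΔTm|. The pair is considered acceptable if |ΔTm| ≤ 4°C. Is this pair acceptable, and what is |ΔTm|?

|ΔTm| = 18°C; the pair is not acceptable.

Forward: A=3 T=2 G=9 C=6 → Tm = 2·5 + 4·15 = 70°C.
Reverse: A=7 T=7 G=4 C=2 → Tm = 2·14 + 4·6 = 52°C.
|ΔTm| = |70 − 52| = 18°C, > 4°C.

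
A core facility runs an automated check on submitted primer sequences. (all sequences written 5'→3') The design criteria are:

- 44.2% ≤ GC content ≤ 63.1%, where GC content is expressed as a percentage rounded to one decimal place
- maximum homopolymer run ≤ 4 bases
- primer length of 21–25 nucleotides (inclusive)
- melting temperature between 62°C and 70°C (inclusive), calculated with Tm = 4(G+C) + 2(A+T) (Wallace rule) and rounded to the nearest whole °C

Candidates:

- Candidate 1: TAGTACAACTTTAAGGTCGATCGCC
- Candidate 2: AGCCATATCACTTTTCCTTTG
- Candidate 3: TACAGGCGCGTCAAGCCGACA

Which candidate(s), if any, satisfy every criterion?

Candidate 1 (25 nt, A=7 T=7 G=5 C=6): GC 11/25 = 44.0%, outside 44.2–63.1% ✗; longest run = 3 ✓; length 25 ✓; Tm = 2·14 + 4·11 = 72°C, outside 62–70°C ✗ — fails.
Candidate 2 (21 nt, A=4 T=9 G=2 C=6): GC 8/21 = 38.1%, outside 44.2–63.1% ✗; longest run = 4 ✓; length 21 ✓; Tm = 2·13 + 4·8 = 58°C, outside 62–70°C ✗ — fails.
Candidate 3 (21 nt, A=6 T=2 G=6 C=7): GC 13/21 = 61.9% ✓; longest run = 2 ✓; length 21 ✓; Tm = 2·8 + 4·13 = 68°C ✓ — passes.

Candidate 3 only.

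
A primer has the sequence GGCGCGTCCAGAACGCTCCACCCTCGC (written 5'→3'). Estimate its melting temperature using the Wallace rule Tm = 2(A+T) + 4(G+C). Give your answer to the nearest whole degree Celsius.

94°C

Base counts: A=4, T=3, G=7, C=13 (length 27).
Tm = 2·(4+3) + 4·(7+13) = 2·7 + 4·20 = 14 + 80 = 94°C.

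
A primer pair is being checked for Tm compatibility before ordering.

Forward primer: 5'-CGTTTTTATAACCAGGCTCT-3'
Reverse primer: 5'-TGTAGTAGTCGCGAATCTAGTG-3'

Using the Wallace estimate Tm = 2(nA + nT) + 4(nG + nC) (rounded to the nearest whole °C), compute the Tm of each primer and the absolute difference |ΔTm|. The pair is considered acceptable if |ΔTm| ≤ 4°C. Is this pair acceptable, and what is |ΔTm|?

Forward: A=4 T=8 G=3 C=5 → Tm = 2·12 + 4·8 = 56°C.
Reverse: A=5 T=7 G=7 C=3 → Tm = 2·12 + 4·10 = 64°C.
|ΔTm| = |56 − 64| = 8°C, > 4°C.

|ΔTm| = 8°C; the pair is not acceptable.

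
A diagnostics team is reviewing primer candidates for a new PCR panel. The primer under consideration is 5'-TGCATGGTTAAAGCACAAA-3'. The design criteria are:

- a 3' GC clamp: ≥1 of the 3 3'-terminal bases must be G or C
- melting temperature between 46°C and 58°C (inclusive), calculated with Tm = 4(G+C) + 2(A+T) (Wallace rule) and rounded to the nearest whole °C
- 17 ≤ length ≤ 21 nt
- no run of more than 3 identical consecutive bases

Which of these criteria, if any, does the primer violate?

Fails: GC clamp.

Base counts: A=8, T=4, G=4, C=3 (length 19).
GC clamp: 3' end AAA has 0 G/C, need ≥1 ✗
Tm: Tm = 2·12 + 4·7 = 52°C ✓
length: length 19 ✓
homopolymer run: longest run = 3 ✓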